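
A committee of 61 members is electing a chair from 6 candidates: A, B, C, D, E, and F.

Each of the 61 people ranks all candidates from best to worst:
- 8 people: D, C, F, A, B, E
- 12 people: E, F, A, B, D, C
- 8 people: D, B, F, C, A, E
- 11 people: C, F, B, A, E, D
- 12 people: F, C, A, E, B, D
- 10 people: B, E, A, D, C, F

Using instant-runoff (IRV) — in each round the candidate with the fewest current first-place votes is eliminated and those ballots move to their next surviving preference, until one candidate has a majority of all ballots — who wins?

Round 1: A 0, B 10, C 11, D 16, E 12, F 12. A eliminated.
Round 2: B 10, C 11, D 16, E 12, F 12. B eliminated.
Round 3: C 11, D 16, E 22, F 12. C eliminated.
Round 4: D 16, E 22, F 23. D eliminated.
Round 5: E 22, F 39. F has a majority (≥31).

F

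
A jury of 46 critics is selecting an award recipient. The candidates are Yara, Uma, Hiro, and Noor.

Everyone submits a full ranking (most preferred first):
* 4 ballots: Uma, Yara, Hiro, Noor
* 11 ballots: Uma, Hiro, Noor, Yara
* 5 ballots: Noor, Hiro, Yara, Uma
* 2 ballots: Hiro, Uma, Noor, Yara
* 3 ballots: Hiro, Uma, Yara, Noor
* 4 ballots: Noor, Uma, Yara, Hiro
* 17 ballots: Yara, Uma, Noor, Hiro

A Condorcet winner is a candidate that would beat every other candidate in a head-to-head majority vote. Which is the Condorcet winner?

Uma

Uma vs Yara: 24–22
Uma vs Hiro: 36–10
Uma vs Noor: 37–9
Uma beats every other candidate.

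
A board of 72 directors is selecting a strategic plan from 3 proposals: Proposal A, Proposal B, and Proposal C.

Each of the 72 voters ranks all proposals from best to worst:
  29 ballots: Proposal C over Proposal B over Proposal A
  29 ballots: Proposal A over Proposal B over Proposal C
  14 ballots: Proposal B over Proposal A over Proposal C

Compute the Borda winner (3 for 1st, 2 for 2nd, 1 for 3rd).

Proposal A: 29×1 + 29×3 + 14×2 = 144
Proposal B: 29×2 + 29×2 + 14×3 = 158
Proposal C: 29×3 + 29×1 + 14×1 = 130

Proposal B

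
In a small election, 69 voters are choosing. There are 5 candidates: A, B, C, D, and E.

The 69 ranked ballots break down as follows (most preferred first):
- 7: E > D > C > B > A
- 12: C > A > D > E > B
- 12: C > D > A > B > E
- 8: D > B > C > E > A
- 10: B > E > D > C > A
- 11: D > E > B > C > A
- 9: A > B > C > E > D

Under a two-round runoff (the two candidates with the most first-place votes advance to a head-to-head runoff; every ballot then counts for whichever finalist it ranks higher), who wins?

D

Round 1 first-place votes: A 9, B 10, C 24, D 19, E 7. C and D advance.
Runoff: C is ranked above D on 33 ballots, D above C on 36.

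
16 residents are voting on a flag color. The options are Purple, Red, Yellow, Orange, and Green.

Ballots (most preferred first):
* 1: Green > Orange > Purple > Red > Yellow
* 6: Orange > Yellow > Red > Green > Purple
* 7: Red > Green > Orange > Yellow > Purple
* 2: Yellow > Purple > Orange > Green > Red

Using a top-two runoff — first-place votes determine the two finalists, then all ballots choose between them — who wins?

Orange

Round 1 first-place votes: Purple 0, Red 7, Yellow 2, Orange 6, Green 1. Red and Orange advance.
Runoff: Red is ranked above Orange on 7 ballots, Orange above Red on 9.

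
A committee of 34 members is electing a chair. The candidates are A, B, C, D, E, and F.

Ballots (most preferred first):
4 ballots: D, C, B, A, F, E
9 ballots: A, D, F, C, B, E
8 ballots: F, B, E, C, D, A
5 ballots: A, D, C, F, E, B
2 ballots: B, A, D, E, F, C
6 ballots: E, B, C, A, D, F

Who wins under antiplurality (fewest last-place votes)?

D

Last-place votes: A 8, B 5, C 2, D 0, E 13, F 6.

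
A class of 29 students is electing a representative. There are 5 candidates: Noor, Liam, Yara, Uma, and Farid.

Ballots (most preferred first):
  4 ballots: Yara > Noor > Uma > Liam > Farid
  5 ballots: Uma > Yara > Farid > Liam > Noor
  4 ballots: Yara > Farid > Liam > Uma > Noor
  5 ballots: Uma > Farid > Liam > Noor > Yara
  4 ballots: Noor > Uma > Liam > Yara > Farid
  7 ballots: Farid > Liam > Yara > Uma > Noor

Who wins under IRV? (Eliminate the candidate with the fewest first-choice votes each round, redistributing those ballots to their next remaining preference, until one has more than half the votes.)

Round 1: Noor 4, Liam 0, Yara 8, Uma 10, Farid 7. Liam eliminated.
Round 2: Noor 4, Yara 8, Uma 10, Farid 7. Noor eliminated.
Round 3: Yara 8, Uma 14, Farid 7. Farid eliminated.
Round 4: Yara 15, Uma 14. Yara has a majority (≥15).

Yara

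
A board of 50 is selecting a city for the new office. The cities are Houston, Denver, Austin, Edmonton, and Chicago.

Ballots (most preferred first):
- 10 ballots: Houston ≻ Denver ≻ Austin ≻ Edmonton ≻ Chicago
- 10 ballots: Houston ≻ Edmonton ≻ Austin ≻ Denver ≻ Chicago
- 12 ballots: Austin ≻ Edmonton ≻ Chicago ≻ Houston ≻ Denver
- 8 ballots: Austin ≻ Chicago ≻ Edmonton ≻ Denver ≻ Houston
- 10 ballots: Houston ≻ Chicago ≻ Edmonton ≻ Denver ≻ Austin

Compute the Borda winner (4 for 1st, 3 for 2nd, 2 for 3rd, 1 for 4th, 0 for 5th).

Houston: 10×4 + 10×4 + 12×1 + 8×0 + 10×4 = 132
Denver: 10×3 + 10×1 + 12×0 + 8×1 + 10×1 = 58
Austin: 10×2 + 10×2 + 12×4 + 8×4 + 10×0 = 120
Edmonton: 10×1 + 10×3 + 12×3 + 8×2 + 10×2 = 112
Chicago: 10×0 + 10×0 + 12×2 + 8×3 + 10×3 = 78

Houston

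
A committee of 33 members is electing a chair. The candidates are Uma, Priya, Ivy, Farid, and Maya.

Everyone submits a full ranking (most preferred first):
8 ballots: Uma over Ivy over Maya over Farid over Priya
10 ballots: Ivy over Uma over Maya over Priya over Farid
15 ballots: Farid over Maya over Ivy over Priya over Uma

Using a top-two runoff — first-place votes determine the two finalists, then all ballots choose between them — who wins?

Ivy

Round 1 first-place votes: Uma 8, Priya 0, Ivy 10, Farid 15, Maya 0. Farid and Ivy advance.
Runoff: Farid is ranked above Ivy on 15 ballots, Ivy above Farid on 18.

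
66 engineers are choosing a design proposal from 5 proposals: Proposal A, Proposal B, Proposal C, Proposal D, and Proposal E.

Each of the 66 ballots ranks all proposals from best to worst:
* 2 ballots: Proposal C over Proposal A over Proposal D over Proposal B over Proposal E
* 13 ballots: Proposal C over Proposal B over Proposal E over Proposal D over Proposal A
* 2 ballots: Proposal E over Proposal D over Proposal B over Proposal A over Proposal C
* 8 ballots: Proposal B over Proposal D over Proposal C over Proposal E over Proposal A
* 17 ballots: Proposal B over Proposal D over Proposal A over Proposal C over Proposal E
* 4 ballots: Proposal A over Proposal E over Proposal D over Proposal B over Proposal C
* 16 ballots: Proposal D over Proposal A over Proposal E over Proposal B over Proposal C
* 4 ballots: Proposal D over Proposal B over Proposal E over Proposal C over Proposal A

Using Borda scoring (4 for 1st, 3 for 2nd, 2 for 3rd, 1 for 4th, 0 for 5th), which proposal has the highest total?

Proposal A: 2×3 + 13×0 + 2×1 + 8×0 + 17×2 + 4×4 + 16×3 + 4×0 = 106
Proposal B: 2×1 + 13×3 + 2×2 + 8×4 + 17×4 + 4×1 + 16×1 + 4×3 = 177
Proposal C: 2×4 + 13×4 + 2×0 + 8×2 + 17×1 + 4×0 + 16×0 + 4×1 = 97
Proposal D: 2×2 + 13×1 + 2×3 + 8×3 + 17×3 + 4×2 + 16×4 + 4×4 = 186
Proposal E: 2×0 + 13×2 + 2×4 + 8×1 + 17×0 + 4×3 + 16×2 + 4×2 = 94

Proposal D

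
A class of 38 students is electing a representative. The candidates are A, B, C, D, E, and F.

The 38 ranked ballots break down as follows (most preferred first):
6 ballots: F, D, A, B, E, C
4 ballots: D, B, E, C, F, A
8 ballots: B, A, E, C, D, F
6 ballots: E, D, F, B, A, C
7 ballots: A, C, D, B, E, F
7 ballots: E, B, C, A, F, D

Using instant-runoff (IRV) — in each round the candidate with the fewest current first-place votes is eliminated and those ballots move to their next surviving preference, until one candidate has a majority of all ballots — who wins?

Round 1: A 7, B 8, C 0, D 4, E 13, F 6. C eliminated.
Round 2: A 7, B 8, D 4, E 13, F 6. D eliminated.
Round 3: A 7, B 12, E 13, F 6. F eliminated.
Round 4: A 13, B 12, E 13. B eliminated.
Round 5: A 21, E 17. A has a majority (≥20).

A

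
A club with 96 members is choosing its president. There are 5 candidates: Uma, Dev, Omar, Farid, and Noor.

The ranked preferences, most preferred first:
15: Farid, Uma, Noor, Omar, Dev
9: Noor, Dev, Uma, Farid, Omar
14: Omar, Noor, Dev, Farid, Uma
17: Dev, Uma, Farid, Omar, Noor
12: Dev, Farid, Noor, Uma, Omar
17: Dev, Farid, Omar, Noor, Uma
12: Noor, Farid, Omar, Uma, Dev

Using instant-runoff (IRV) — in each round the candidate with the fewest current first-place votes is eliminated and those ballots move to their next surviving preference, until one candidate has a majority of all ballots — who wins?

Noor

Round 1: Uma 0, Dev 46, Omar 14, Farid 15, Noor 21. Uma eliminated.
Round 2: Dev 46, Omar 14, Farid 15, Noor 21. Omar eliminated.
Round 3: Dev 46, Farid 15, Noor 35. Farid eliminated.
Round 4: Dev 46, Noor 50. Noor has a majority (≥49).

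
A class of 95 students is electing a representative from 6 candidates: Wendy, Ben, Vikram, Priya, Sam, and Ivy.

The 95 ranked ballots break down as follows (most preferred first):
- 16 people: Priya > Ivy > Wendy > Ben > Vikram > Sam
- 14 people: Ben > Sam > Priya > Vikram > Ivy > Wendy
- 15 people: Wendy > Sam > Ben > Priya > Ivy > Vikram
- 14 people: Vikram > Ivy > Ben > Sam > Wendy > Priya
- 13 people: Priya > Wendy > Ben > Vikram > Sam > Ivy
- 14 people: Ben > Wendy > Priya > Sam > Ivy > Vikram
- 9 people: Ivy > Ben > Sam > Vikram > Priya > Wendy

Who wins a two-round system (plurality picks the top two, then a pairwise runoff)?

Ben

Round 1 first-place votes: Wendy 15, Ben 28, Vikram 14, Priya 29, Sam 0, Ivy 9. Priya and Ben advance.
Runoff: Priya is ranked above Ben on 29 ballots, Ben above Priya on 66.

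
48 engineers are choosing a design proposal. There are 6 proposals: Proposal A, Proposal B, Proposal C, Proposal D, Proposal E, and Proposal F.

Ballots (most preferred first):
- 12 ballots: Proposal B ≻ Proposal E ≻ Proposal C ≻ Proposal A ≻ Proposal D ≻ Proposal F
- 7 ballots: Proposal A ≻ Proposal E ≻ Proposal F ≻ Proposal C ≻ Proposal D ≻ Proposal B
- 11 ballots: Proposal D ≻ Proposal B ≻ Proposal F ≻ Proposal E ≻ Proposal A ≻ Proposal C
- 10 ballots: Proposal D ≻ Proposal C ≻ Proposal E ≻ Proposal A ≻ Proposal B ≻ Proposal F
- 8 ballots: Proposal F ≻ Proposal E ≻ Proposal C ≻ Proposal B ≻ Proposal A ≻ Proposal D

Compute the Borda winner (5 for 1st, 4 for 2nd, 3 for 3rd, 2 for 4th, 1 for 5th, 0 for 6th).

Proposal E

Proposal A: 12×2 + 7×5 + 11×1 + 10×2 + 8×1 = 98
Proposal B: 12×5 + 7×0 + 11×4 + 10×1 + 8×2 = 130
Proposal C: 12×3 + 7×2 + 11×0 + 10×4 + 8×3 = 114
Proposal D: 12×1 + 7×1 + 11×5 + 10×5 + 8×0 = 124
Proposal E: 12×4 + 7×4 + 11×2 + 10×3 + 8×4 = 160
Proposal F: 12×0 + 7×3 + 11×3 + 10×0 + 8×5 = 94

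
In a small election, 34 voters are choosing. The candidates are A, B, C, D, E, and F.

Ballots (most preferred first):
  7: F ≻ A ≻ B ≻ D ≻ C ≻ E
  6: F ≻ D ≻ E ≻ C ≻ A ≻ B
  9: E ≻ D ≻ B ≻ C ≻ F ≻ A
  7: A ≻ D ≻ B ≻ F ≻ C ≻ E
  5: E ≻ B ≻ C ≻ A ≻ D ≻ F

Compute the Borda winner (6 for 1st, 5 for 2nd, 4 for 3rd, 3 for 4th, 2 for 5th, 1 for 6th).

D

A: 7×5 + 6×2 + 9×1 + 7×6 + 5×3 = 113
B: 7×4 + 6×1 + 9×4 + 7×4 + 5×5 = 123
C: 7×2 + 6×3 + 9×3 + 7×2 + 5×4 = 93
D: 7×3 + 6×5 + 9×5 + 7×5 + 5×2 = 141
E: 7×1 + 6×4 + 9×6 + 7×1 + 5×6 = 122
F: 7×6 + 6×6 + 9×2 + 7×3 + 5×1 = 122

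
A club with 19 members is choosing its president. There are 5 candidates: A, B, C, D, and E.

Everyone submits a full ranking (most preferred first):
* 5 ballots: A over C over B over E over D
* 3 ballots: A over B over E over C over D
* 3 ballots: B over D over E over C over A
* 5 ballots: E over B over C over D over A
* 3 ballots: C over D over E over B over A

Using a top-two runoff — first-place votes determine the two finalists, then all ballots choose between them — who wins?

E

Round 1 first-place votes: A 8, B 3, C 3, D 0, E 5. A and E advance.
Runoff: A is ranked above E on 8 ballots, E above A on 11.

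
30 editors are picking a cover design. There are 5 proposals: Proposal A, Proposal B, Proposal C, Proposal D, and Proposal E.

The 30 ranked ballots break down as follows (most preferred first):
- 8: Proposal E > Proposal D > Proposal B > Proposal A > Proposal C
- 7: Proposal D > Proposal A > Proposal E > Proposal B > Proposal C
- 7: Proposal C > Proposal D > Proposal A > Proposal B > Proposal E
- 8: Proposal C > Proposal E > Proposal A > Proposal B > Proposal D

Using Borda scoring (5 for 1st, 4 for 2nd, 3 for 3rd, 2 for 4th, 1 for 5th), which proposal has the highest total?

Proposal A: 8×2 + 7×4 + 7×3 + 8×3 = 89
Proposal B: 8×3 + 7×2 + 7×2 + 8×2 = 68
Proposal C: 8×1 + 7×1 + 7×5 + 8×5 = 90
Proposal D: 8×4 + 7×5 + 7×4 + 8×1 = 103
Proposal E: 8×5 + 7×3 + 7×1 + 8×4 = 100

Proposal D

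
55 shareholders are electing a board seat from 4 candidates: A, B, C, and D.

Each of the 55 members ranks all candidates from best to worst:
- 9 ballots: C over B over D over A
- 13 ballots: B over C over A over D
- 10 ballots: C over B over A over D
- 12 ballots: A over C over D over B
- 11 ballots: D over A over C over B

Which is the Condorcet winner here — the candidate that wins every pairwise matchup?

C vs A: 32–23
C vs B: 42–13
C vs D: 44–11
C beats every other candidate.

C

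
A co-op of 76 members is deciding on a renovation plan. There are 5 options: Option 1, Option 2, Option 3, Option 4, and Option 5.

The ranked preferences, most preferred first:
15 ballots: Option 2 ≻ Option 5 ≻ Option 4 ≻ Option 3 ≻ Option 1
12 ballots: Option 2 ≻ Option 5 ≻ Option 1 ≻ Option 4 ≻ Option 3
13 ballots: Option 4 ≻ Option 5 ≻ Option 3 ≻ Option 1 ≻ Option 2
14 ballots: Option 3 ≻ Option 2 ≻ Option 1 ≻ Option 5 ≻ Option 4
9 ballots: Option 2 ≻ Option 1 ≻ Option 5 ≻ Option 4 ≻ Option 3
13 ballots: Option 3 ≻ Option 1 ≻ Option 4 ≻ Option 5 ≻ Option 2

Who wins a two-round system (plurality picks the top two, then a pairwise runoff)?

Option 3

Round 1 first-place votes: Option 1 0, Option 2 36, Option 3 27, Option 4 13, Option 5 0. Option 2 and Option 3 advance.
Runoff: Option 2 is ranked above Option 3 on 36 ballots, Option 3 above Option 2 on 40.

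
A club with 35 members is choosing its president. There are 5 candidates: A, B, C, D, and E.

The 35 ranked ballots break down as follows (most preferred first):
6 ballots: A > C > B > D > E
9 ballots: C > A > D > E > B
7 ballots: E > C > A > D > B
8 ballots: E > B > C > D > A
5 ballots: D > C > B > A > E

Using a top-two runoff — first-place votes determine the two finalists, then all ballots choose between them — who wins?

C

Round 1 first-place votes: A 6, B 0, C 9, D 5, E 15. E and C advance.
Runoff: E is ranked above C on 15 ballots, C above E on 20.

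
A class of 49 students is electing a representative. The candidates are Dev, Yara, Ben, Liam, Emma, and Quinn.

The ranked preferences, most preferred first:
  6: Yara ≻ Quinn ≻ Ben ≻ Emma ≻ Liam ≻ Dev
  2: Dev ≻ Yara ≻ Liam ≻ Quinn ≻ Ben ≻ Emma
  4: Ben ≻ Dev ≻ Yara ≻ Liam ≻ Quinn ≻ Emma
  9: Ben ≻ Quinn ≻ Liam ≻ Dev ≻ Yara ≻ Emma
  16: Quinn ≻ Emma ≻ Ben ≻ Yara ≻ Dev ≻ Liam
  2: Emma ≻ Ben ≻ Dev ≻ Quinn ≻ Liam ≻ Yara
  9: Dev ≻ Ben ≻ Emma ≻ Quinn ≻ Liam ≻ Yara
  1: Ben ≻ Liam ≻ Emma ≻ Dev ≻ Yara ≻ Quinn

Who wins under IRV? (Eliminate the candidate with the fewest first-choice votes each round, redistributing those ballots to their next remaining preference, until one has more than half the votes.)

Round 1: Dev 11, Yara 6, Ben 14, Liam 0, Emma 2, Quinn 16. Liam eliminated.
Round 2: Dev 11, Yara 6, Ben 14, Emma 2, Quinn 16. Emma eliminated.
Round 3: Dev 11, Yara 6, Ben 16, Quinn 16. Yara eliminated.
Round 4: Dev 11, Ben 16, Quinn 22. Dev eliminated.
Round 5: Ben 25, Quinn 24. Ben has a majority (≥25).

Ben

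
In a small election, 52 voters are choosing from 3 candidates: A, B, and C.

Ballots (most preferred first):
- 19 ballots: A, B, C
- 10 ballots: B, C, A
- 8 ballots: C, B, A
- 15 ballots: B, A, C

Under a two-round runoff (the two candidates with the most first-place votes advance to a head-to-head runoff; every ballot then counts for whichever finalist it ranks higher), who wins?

Round 1 first-place votes: A 19, B 25, C 8. B and A advance.
Runoff: B is ranked above A on 33 ballots, A above B on 19.

B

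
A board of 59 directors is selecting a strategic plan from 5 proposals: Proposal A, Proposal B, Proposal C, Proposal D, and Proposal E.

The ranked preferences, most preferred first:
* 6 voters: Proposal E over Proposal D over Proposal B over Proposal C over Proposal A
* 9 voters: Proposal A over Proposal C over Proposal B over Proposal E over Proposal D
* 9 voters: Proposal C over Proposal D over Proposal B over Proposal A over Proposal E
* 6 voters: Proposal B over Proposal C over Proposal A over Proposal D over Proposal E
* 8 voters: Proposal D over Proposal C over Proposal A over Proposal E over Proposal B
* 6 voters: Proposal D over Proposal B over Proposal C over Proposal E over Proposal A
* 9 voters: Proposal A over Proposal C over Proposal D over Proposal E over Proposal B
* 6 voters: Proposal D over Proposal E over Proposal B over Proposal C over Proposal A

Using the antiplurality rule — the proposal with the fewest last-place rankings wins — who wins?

Proposal C

Last-place votes: Proposal A 18, Proposal B 17, Proposal C 0, Proposal D 9, Proposal E 15.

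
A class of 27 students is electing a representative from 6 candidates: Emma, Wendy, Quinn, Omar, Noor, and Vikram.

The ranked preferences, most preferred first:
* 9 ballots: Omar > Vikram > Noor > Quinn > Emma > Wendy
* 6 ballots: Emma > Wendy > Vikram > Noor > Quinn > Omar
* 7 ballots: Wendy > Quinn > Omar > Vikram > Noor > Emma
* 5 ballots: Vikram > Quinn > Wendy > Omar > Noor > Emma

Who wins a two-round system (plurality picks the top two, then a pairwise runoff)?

Wendy

Round 1 first-place votes: Emma 6, Wendy 7, Quinn 0, Omar 9, Noor 0, Vikram 5. Omar and Wendy advance.
Runoff: Omar is ranked above Wendy on 9 ballots, Wendy above Omar on 18.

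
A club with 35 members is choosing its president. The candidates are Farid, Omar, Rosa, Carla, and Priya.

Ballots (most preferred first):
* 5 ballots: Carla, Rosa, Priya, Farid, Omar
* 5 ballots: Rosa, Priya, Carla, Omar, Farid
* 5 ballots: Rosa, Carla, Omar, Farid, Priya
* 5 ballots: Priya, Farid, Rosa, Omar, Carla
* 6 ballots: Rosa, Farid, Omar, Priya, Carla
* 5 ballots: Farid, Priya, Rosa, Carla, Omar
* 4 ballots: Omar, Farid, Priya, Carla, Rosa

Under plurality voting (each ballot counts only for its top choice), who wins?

First-place votes: Farid 5, Omar 4, Rosa 16, Carla 5, Priya 5.

Rosa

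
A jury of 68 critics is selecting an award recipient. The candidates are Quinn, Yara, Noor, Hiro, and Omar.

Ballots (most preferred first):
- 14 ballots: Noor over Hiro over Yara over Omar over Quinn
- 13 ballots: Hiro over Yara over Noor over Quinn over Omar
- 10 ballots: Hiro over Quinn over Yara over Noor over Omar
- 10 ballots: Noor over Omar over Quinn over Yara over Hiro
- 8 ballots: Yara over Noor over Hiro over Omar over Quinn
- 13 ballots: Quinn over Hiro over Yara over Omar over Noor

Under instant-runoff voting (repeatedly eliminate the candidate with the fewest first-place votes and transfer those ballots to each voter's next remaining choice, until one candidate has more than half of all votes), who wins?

Hiro

Round 1: Quinn 13, Yara 8, Noor 24, Hiro 23, Omar 0. Omar eliminated.
Round 2: Quinn 13, Yara 8, Noor 24, Hiro 23. Yara eliminated.
Round 3: Quinn 13, Noor 32, Hiro 23. Quinn eliminated.
Round 4: Noor 32, Hiro 36. Hiro has a majority (≥35).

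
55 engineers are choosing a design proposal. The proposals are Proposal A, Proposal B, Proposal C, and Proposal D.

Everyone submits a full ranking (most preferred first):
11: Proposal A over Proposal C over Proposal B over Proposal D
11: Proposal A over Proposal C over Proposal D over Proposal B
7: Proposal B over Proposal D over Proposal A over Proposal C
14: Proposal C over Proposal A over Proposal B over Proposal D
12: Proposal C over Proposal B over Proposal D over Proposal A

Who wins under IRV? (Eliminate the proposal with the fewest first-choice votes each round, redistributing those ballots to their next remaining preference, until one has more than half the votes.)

Round 1: Proposal A 22, Proposal B 7, Proposal C 26, Proposal D 0. Proposal D eliminated.
Round 2: Proposal A 22, Proposal B 7, Proposal C 26. Proposal B eliminated.
Round 3: Proposal A 29, Proposal C 26. Proposal A has a majority (≥28).

Proposal A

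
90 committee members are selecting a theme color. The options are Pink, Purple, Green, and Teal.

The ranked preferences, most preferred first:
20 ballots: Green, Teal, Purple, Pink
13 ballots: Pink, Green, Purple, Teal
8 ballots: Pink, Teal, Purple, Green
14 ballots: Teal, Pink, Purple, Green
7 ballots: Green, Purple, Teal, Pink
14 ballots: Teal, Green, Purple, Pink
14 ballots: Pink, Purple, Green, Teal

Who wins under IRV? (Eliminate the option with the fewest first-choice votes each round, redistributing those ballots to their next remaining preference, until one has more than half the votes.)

Teal

Round 1: Pink 35, Purple 0, Green 27, Teal 28. Purple eliminated.
Round 2: Pink 35, Green 27, Teal 28. Green eliminated.
Round 3: Pink 35, Teal 55. Teal has a majority (≥46).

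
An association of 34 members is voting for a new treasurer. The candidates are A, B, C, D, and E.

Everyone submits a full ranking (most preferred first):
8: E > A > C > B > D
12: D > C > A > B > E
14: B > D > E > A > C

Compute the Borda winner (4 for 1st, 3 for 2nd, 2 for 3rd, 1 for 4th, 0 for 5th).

A: 8×3 + 12×2 + 14×1 = 62
B: 8×1 + 12×1 + 14×4 = 76
C: 8×2 + 12×3 + 14×0 = 52
D: 8×0 + 12×4 + 14×3 = 90
E: 8×4 + 12×0 + 14×2 = 60

D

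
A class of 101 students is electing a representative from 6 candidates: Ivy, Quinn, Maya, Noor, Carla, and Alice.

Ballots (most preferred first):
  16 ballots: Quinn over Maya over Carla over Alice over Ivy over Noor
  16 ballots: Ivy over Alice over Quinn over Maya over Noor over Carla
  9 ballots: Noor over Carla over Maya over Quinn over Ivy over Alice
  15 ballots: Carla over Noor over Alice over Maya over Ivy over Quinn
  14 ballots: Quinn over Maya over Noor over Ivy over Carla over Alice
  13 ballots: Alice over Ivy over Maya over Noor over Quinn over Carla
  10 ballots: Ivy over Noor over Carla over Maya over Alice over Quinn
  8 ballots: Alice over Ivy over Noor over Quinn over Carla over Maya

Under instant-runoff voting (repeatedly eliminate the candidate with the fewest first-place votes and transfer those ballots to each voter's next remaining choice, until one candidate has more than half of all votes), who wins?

Round 1: Ivy 26, Quinn 30, Maya 0, Noor 9, Carla 15, Alice 21. Maya eliminated.
Round 2: Ivy 26, Quinn 30, Noor 9, Carla 15, Alice 21. Noor eliminated.
Round 3: Ivy 26, Quinn 30, Carla 24, Alice 21. Alice eliminated.
Round 4: Ivy 47, Quinn 30, Carla 24. Carla eliminated.
Round 5: Ivy 62, Quinn 39. Ivy has a majority (≥51).

Ivy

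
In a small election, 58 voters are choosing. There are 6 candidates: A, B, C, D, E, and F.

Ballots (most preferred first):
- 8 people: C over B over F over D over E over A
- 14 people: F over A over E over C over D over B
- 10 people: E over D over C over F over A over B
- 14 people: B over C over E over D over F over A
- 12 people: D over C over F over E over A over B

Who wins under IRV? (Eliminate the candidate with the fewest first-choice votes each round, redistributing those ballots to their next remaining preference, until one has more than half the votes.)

Round 1: A 0, B 14, C 8, D 12, E 10, F 14. A eliminated.
Round 2: B 14, C 8, D 12, E 10, F 14. C eliminated.
Round 3: B 22, D 12, E 10, F 14. E eliminated.
Round 4: B 22, D 22, F 14. F eliminated.
Round 5: B 22, D 36. D has a majority (≥30).

D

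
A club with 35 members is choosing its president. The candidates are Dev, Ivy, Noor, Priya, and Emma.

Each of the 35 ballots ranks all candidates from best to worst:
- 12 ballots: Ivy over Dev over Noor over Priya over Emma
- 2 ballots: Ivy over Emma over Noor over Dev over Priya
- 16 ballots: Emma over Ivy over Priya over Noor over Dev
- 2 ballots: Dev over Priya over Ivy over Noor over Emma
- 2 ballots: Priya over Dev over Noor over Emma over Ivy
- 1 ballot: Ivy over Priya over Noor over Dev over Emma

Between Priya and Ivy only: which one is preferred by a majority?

Ivy

Priya is ranked above Ivy on 4 ballots; Ivy above Priya on 31.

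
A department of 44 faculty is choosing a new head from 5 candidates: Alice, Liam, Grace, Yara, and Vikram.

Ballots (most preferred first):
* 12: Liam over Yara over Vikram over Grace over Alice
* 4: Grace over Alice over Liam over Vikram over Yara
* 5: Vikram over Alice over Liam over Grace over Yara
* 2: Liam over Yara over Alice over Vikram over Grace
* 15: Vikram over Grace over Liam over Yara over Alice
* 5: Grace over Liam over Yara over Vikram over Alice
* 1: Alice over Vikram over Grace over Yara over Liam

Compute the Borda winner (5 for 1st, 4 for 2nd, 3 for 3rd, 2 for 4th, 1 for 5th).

Liam

Alice: 12×1 + 4×4 + 5×4 + 2×3 + 15×1 + 5×1 + 1×5 = 79
Liam: 12×5 + 4×3 + 5×3 + 2×5 + 15×3 + 5×4 + 1×1 = 163
Grace: 12×2 + 4×5 + 5×2 + 2×1 + 15×4 + 5×5 + 1×3 = 144
Yara: 12×4 + 4×1 + 5×1 + 2×4 + 15×2 + 5×3 + 1×2 = 112
Vikram: 12×3 + 4×2 + 5×5 + 2×2 + 15×5 + 5×2 + 1×4 = 162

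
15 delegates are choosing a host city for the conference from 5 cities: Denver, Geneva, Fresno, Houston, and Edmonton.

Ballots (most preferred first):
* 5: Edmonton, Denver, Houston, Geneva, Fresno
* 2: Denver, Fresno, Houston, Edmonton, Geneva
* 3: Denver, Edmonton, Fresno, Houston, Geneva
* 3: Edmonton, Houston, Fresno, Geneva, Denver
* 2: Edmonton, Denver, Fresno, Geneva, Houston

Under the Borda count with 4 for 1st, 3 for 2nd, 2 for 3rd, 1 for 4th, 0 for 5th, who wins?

Denver: 5×3 + 2×4 + 3×4 + 3×0 + 2×3 = 41
Geneva: 5×1 + 2×0 + 3×0 + 3×1 + 2×1 = 10
Fresno: 5×0 + 2×3 + 3×2 + 3×2 + 2×2 = 22
Houston: 5×2 + 2×2 + 3×1 + 3×3 + 2×0 = 26
Edmonton: 5×4 + 2×1 + 3×3 + 3×4 + 2×4 = 51

Edmonton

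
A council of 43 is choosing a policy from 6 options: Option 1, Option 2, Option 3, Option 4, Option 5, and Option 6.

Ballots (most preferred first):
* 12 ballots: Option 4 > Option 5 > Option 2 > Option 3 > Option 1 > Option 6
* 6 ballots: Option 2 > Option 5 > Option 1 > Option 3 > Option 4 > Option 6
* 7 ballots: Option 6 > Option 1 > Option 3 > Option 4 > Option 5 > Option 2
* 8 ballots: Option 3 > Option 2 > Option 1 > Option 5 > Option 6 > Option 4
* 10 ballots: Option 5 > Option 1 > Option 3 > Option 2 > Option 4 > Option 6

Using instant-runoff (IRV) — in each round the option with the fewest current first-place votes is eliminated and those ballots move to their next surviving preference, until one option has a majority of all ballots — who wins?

Round 1: Option 1 0, Option 2 6, Option 3 8, Option 4 12, Option 5 10, Option 6 7. Option 1 eliminated.
Round 2: Option 2 6, Option 3 8, Option 4 12, Option 5 10, Option 6 7. Option 2 eliminated.
Round 3: Option 3 8, Option 4 12, Option 5 16, Option 6 7. Option 6 eliminated.
Round 4: Option 3 15, Option 4 12, Option 5 16. Option 4 eliminated.
Round 5: Option 3 15, Option 5 28. Option 5 has a majority (≥22).

Option 5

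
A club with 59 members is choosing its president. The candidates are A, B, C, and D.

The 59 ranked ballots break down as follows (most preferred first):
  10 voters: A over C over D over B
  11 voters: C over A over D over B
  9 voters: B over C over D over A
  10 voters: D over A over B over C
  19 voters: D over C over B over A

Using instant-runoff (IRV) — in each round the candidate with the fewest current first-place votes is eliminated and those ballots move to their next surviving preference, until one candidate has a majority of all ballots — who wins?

Round 1: A 10, B 9, C 11, D 29. B eliminated.
Round 2: A 10, C 20, D 29. A eliminated.
Round 3: C 30, D 29. C has a majority (≥30).

C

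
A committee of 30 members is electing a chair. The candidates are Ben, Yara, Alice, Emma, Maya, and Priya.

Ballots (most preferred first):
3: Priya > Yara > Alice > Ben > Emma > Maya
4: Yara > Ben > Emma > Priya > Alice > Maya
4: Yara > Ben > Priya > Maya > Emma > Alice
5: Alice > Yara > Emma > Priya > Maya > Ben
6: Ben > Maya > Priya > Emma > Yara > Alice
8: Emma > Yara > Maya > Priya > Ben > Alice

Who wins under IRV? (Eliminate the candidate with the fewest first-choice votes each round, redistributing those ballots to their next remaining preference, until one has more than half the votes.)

Round 1: Ben 6, Yara 8, Alice 5, Emma 8, Maya 0, Priya 3. Maya eliminated.
Round 2: Ben 6, Yara 8, Alice 5, Emma 8, Priya 3. Priya eliminated.
Round 3: Ben 6, Yara 11, Alice 5, Emma 8. Alice eliminated.
Round 4: Ben 6, Yara 16, Emma 8. Yara has a majority (≥16).

Yara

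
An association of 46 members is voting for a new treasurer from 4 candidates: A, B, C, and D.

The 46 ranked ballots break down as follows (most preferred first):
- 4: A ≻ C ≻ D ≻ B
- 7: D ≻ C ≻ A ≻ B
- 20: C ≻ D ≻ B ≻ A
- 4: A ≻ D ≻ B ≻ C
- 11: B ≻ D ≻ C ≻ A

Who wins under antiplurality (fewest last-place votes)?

D

Last-place votes: A 31, B 11, C 4, D 0.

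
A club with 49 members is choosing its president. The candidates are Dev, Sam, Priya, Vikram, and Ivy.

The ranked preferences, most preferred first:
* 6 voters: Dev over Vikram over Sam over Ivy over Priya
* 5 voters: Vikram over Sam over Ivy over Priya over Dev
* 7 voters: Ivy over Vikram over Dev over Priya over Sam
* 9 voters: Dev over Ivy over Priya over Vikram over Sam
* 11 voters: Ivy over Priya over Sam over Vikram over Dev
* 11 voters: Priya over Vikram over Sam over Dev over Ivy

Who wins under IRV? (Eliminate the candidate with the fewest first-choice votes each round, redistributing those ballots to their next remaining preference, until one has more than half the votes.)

Round 1: Dev 15, Sam 0, Priya 11, Vikram 5, Ivy 18. Sam eliminated.
Round 2: Dev 15, Priya 11, Vikram 5, Ivy 18. Vikram eliminated.
Round 3: Dev 15, Priya 11, Ivy 23. Priya eliminated.
Round 4: Dev 26, Ivy 23. Dev has a majority (≥25).

Dev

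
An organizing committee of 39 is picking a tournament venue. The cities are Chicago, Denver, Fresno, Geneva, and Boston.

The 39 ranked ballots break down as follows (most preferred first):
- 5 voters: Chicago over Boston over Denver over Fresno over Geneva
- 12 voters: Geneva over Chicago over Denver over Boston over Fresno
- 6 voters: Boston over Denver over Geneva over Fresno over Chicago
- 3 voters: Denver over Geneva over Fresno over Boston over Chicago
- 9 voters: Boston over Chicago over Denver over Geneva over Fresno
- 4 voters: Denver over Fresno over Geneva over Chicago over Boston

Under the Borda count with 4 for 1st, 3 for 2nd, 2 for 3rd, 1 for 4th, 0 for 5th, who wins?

Chicago: 5×4 + 12×3 + 6×0 + 3×0 + 9×3 + 4×1 = 87
Denver: 5×2 + 12×2 + 6×3 + 3×4 + 9×2 + 4×4 = 98
Fresno: 5×1 + 12×0 + 6×1 + 3×2 + 9×0 + 4×3 = 29
Geneva: 5×0 + 12×4 + 6×2 + 3×3 + 9×1 + 4×2 = 86
Boston: 5×3 + 12×1 + 6×4 + 3×1 + 9×4 + 4×0 = 90

Denver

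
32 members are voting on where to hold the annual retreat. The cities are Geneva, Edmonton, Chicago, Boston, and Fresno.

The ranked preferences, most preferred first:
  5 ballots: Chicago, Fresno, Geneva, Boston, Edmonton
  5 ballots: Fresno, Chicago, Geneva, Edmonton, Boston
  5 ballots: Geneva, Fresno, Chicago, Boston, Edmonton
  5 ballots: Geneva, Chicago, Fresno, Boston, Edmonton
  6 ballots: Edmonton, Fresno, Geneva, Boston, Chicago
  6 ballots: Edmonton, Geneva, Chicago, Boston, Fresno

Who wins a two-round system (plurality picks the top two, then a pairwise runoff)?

Round 1 first-place votes: Geneva 10, Edmonton 12, Chicago 5, Boston 0, Fresno 5. Edmonton and Geneva advance.
Runoff: Edmonton is ranked above Geneva on 12 ballots, Geneva above Edmonton on 20.

Geneva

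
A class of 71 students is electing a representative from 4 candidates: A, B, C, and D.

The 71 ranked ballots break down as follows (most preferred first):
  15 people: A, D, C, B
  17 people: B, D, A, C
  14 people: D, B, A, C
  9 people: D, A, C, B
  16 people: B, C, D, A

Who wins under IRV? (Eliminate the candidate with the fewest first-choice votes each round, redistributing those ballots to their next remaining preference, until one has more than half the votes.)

Round 1: A 15, B 33, C 0, D 23. C eliminated.
Round 2: A 15, B 33, D 23. A eliminated.
Round 3: B 33, D 38. D has a majority (≥36).

D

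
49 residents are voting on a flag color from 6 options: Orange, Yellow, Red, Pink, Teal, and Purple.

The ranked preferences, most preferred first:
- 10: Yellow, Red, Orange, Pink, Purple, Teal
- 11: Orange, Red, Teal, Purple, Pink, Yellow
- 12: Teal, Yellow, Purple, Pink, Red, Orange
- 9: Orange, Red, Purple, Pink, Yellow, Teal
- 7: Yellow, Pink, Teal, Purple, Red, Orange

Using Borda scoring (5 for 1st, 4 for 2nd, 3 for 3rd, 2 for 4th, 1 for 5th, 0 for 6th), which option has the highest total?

Orange: 10×3 + 11×5 + 12×0 + 9×5 + 7×0 = 130
Yellow: 10×5 + 11×0 + 12×4 + 9×1 + 7×5 = 142
Red: 10×4 + 11×4 + 12×1 + 9×4 + 7×1 = 139
Pink: 10×2 + 11×1 + 12×2 + 9×2 + 7×4 = 101
Teal: 10×0 + 11×3 + 12×5 + 9×0 + 7×3 = 114
Purple: 10×1 + 11×2 + 12×3 + 9×3 + 7×2 = 109

Yellow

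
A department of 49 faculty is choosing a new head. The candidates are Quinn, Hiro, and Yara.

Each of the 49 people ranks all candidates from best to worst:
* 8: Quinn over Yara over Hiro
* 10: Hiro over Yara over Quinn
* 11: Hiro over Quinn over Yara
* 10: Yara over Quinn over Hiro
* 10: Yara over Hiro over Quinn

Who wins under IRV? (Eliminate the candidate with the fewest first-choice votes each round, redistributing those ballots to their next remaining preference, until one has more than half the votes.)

Yara

Round 1: Quinn 8, Hiro 21, Yara 20. Quinn eliminated.
Round 2: Hiro 21, Yara 28. Yara has a majority (≥25).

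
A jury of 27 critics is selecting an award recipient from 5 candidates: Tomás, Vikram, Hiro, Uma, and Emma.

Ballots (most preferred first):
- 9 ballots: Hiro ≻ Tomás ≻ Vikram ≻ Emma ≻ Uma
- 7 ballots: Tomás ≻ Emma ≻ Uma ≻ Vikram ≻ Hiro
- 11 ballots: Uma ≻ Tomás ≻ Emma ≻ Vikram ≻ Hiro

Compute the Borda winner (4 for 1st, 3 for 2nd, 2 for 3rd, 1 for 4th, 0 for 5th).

Tomás: 9×3 + 7×4 + 11×3 = 88
Vikram: 9×2 + 7×1 + 11×1 = 36
Hiro: 9×4 + 7×0 + 11×0 = 36
Uma: 9×0 + 7×2 + 11×4 = 58
Emma: 9×1 + 7×3 + 11×2 = 52

Tomás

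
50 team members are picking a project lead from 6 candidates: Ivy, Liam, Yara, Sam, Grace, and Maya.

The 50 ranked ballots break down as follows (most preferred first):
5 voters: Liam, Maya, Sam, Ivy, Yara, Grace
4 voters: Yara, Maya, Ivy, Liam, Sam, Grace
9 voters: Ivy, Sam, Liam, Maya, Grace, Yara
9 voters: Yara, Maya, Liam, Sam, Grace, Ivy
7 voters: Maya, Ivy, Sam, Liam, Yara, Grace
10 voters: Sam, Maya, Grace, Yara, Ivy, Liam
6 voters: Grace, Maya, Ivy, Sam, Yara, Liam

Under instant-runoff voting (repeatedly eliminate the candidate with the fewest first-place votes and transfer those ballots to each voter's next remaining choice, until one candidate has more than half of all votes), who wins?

Maya

Round 1: Ivy 9, Liam 5, Yara 13, Sam 10, Grace 6, Maya 7. Liam eliminated.
Round 2: Ivy 9, Yara 13, Sam 10, Grace 6, Maya 12. Grace eliminated.
Round 3: Ivy 9, Yara 13, Sam 10, Maya 18. Ivy eliminated.
Round 4: Yara 13, Sam 19, Maya 18. Yara eliminated.
Round 5: Sam 19, Maya 31. Maya has a majority (≥26).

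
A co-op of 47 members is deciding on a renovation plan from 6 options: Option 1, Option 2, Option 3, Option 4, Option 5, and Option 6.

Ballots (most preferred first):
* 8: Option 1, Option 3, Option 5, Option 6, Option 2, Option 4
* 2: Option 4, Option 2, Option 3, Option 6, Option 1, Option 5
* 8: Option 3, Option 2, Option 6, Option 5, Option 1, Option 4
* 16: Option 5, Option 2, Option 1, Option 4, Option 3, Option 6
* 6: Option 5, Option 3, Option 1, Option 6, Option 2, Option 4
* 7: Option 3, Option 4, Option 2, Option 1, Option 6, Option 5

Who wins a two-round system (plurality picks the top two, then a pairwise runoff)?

Option 3

Round 1 first-place votes: Option 1 8, Option 2 0, Option 3 15, Option 4 2, Option 5 22, Option 6 0. Option 5 and Option 3 advance.
Runoff: Option 5 is ranked above Option 3 on 22 ballots, Option 3 above Option 5 on 25.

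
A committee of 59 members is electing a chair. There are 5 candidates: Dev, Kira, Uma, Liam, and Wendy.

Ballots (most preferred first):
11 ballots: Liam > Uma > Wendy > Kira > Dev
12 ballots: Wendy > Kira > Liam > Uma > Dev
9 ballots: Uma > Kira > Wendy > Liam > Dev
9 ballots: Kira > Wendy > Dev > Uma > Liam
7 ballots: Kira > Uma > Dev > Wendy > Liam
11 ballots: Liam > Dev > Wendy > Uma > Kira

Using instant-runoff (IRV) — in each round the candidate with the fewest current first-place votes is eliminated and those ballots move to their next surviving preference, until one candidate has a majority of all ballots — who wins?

Kira

Round 1: Dev 0, Kira 16, Uma 9, Liam 22, Wendy 12. Dev eliminated.
Round 2: Kira 16, Uma 9, Liam 22, Wendy 12. Uma eliminated.
Round 3: Kira 25, Liam 22, Wendy 12. Wendy eliminated.
Round 4: Kira 37, Liam 22. Kira has a majority (≥30).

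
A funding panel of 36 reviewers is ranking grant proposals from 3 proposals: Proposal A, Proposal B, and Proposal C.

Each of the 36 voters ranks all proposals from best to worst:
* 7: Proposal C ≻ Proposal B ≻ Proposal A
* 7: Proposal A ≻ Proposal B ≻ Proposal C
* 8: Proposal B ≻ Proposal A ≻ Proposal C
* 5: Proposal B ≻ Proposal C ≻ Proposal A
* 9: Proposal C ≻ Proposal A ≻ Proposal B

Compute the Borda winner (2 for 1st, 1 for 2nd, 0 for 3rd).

Proposal B

Proposal A: 7×0 + 7×2 + 8×1 + 5×0 + 9×1 = 31
Proposal B: 7×1 + 7×1 + 8×2 + 5×2 + 9×0 = 40
Proposal C: 7×2 + 7×0 + 8×0 + 5×1 + 9×2 = 37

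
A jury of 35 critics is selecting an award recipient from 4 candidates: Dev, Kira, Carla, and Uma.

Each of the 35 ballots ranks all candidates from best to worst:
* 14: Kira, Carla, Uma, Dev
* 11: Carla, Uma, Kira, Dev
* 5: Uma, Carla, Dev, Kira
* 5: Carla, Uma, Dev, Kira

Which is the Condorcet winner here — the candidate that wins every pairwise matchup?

Carla

Carla vs Dev: 35–0
Carla vs Kira: 21–14
Carla vs Uma: 30–5
Carla beats every other candidate.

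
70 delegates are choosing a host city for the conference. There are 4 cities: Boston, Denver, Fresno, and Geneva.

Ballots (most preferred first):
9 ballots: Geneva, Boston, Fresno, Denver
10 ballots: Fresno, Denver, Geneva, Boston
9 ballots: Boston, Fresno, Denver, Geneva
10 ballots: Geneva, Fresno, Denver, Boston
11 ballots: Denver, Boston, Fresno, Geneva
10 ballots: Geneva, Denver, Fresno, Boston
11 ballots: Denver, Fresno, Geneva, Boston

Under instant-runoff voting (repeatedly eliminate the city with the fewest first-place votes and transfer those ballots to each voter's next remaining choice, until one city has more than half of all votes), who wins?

Round 1: Boston 9, Denver 22, Fresno 10, Geneva 29. Boston eliminated.
Round 2: Denver 22, Fresno 19, Geneva 29. Fresno eliminated.
Round 3: Denver 41, Geneva 29. Denver has a majority (≥36).

Denver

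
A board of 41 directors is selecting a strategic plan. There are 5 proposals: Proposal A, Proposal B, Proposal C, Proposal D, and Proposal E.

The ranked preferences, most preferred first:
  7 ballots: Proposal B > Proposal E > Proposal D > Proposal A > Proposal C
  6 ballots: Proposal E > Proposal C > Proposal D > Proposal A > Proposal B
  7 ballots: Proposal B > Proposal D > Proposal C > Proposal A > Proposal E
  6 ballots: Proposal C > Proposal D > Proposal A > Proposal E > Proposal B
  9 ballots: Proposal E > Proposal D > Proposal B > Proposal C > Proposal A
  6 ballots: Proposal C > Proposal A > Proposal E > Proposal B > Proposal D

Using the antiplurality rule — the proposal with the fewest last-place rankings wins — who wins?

Proposal D

Last-place votes: Proposal A 9, Proposal B 12, Proposal C 7, Proposal D 6, Proposal E 7.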